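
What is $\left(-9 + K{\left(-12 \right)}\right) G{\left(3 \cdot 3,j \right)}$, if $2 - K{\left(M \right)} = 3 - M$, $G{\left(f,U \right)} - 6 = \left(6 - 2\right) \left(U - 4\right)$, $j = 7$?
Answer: $-396$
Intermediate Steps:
$G{\left(f,U \right)} = -10 + 4 U$ ($G{\left(f,U \right)} = 6 + \left(6 - 2\right) \left(U - 4\right) = 6 + 4 \left(-4 + U\right) = 6 + \left(-16 + 4 U\right) = -10 + 4 U$)
$K{\left(M \right)} = -1 + M$ ($K{\left(M \right)} = 2 - \left(3 - M\right) = 2 + \left(-3 + M\right) = -1 + M$)
$\left(-9 + K{\left(-12 \right)}\right) G{\left(3 \cdot 3,j \right)} = \left(-9 - 13\right) \left(-10 + 4 \cdot 7\right) = \left(-9 - 13\right) \left(-10 + 28\right) = \left(-22\right) 18 = -396$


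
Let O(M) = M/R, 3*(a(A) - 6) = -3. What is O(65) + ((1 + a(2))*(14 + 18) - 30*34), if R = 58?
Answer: -47959/58 ≈ -826.88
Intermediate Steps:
a(A) = 5 (a(A) = 6 + (1/3)*(-3) = 6 - 1 = 5)
O(M) = M/58
O(65) + ((1 + a(2))*(14 + 18) - 30*34) = (1/58)*65 + ((1 + 5)*(14 + 18) - 30*34) = 65/58 + (6*32 - 1020) = 65/58 + (192 - 1020) = 65/58 - 828 = -47959/58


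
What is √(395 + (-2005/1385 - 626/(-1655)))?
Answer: 2*√20697374327455/458435 ≈ 19.848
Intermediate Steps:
√(395 + (-2005/1385 - 626/(-1655))) = √(395 + (-2005*1/1385 - 626*(-1/1655))) = √(395 + (-401/277 + 626/1655)) = √(395 - 490253/458435) = √(180591572/458435) = 2*√20697374327455/458435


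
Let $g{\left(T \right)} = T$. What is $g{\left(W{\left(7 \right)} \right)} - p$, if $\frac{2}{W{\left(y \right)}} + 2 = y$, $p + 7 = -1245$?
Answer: $\frac{6262}{5} \approx 1252.4$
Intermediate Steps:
$p = -1252$ ($p = -7 - 1245 = -1252$)
$W{\left(y \right)} = \frac{2}{-2 + y}$
$g{\left(W{\left(7 \right)} \right)} - p = \frac{2}{-2 + 7} - -1252 = \frac{2}{5} + 1252 = \frac{6262}{5}$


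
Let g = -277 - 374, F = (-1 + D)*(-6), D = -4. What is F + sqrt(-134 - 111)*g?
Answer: 30 - 4557*I*sqrt(5) ≈ 30.0 - 10190.0*I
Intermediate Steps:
F = 30 (F = (-1 - 4)*(-6) = -5*(-6) = 30)
g = -651
F + sqrt(-134 - 111)*g = 30 + sqrt(-134 - 111)*(-651) = 30 + sqrt(-245)*(-651) = 30 + (7*I*sqrt(5))*(-651) = 30 - 4557*I*sqrt(5)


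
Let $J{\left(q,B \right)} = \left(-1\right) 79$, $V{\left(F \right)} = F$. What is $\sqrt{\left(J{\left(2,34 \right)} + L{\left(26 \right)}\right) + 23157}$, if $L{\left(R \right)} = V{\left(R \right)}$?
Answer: $152$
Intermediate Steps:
$J{\left(q,B \right)} = -79$
$L{\left(R \right)} = R$
$\sqrt{\left(J{\left(2,34 \right)} + L{\left(26 \right)}\right) + 23157} = \sqrt{\left(-79 + 26\right) + 23157} = \sqrt{-53 + 23157} = \sqrt{23104} = 152$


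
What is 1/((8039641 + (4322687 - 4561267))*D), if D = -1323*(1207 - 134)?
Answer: -1/11074222373319 ≈ -9.0300e-14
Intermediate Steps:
D = -1419579 (D = -1323*1073 = -1419579)
1/((8039641 + (4322687 - 4561267))*D) = 1/((8039641 + (4322687 - 4561267))*(-1419579)) = -1/1419579/(8039641 - 238580) = -1/1419579/7801061 = (1/7801061)*(-1/1419579) = -1/11074222373319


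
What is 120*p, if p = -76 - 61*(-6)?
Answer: 34800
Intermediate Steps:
p = 290 (p = -76 + 366 = 290)
120*p = 120*290 = 34800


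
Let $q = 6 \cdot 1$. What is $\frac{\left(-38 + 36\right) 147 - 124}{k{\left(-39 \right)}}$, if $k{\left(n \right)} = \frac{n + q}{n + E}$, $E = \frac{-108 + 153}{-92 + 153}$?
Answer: $- \frac{29564}{61} \approx -484.66$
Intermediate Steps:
$q = 6$
$E = \frac{45}{61} \approx 0.73771$
$k{\left(n \right)} = \frac{6 + n}{\frac{45}{61} + n}$ ($k{\left(n \right)} = \frac{n + 6}{n + \frac{45}{61}} = \frac{6 + n}{\frac{45}{61} + n}$)
$\frac{\left(-38 + 36\right) 147 - 124}{k{\left(-39 \right)}} = \frac{\left(-38 + 36\right) 147 - 124}{61 \frac{1}{45 + 61 \left(-39\right)} \left(6 - 39\right)} = \frac{\left(-2\right) 147 - 124}{61 \frac{1}{45 - 2379} \left(-33\right)} = \frac{-294 - 124}{61 \frac{1}{-2334} \left(-33\right)} = - \frac{418}{61 \left(- \frac{1}{2334}\right) \left(-33\right)} = - \frac{418}{\frac{671}{778}} = \left(-418\right) \frac{778}{671} = - \frac{29564}{61}$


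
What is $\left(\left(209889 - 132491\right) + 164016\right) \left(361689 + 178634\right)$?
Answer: $130441536722$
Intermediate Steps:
$\left(\left(209889 - 132491\right) + 164016\right) \left(361689 + 178634\right) = \left(\left(209889 - 132491\right) + 164016\right) 540323 = \left(77398 + 164016\right) 540323 = 241414 \cdot 540323 = 130441536722$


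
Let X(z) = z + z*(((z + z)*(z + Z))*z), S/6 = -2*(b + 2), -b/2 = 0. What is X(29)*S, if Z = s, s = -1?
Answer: -32779512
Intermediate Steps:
b = 0 (b = -2*0 = 0)
Z = -1
S = -24 (S = 6*(-2*(0 + 2)) = 6*(-2*2) = 6*(-4) = -24)
X(z) = z + 2*z³*(-1 + z) (X(z) = z + z*(((z + z)*(z - 1))*z) = z + z*(((2*z)*(-1 + z))*z) = z + z*((2*z*(-1 + z))*z) = z + z*(2*z²*(-1 + z)) = z + 2*z³*(-1 + z))
X(29)*S = (29 - 2*29³ + 2*29⁴)*(-24) = (29 - 2*24389 + 2*707281)*(-24) = (29 - 48778 + 1414562)*(-24) = 1365813*(-24) = -32779512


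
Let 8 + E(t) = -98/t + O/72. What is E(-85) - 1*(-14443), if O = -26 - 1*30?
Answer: 11043062/765 ≈ 14435.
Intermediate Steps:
O = -56 (O = -26 - 30 = -56)
E(t) = -79/9 - 98/t (E(t) = -8 + (-98/t - 56/72) = -8 + (-98/t - 56*1/72) = -8 + (-98/t - 7/9) = -8 + (-7/9 - 98/t) = -79/9 - 98/t)
E(-85) - 1*(-14443) = (-79/9 - 98/(-85)) - 1*(-14443) = (-79/9 - 98*(-1/85)) + 14443 = (-79/9 + 98/85) + 14443 = -5833/765 + 14443 = 11043062/765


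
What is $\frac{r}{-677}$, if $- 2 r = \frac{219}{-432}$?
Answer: $- \frac{73}{194976} \approx -0.00037441$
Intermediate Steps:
$r = \frac{73}{288}$ ($r = - \frac{219 \frac{1}{-432}}{2} = - \frac{219 \left(- \frac{1}{432}\right)}{2} = \left(- \frac{1}{2}\right) \left(- \frac{73}{144}\right) = \frac{73}{288} \approx 0.25347$)
$\frac{r}{-677} = \frac{73}{288 \left(-677\right)} = \frac{73}{288} \left(- \frac{1}{677}\right) = - \frac{73}{194976}$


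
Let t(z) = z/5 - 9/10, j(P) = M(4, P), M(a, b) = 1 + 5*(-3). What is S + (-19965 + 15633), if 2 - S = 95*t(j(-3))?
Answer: -7957/2 ≈ -3978.5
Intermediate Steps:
M(a, b) = -14 (M(a, b) = 1 - 15 = -14)
j(P) = -14
t(z) = -9/10 + z/5 (t(z) = z*(1/5) - 9*1/10 = z/5 - 9/10 = -9/10 + z/5)
S = 707/2 (S = 2 - 95*(-9/10 + (1/5)*(-14)) = 2 - 95*(-9/10 - 14/5) = 2 - 95*(-37)/10 = 2 - 1*(-703/2) = 2 + 703/2 = 707/2 ≈ 353.50)
S + (-19965 + 15633) = 707/2 + (-19965 + 15633) = 707/2 - 4332 = -7957/2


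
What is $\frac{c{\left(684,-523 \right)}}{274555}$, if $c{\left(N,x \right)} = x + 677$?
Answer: $\frac{154}{274555} \approx 0.00056091$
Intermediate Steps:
$c{\left(N,x \right)} = 677 + x$
$\frac{c{\left(684,-523 \right)}}{274555} = \frac{677 - 523}{274555} = 154 \cdot \frac{1}{274555} = \frac{154}{274555}$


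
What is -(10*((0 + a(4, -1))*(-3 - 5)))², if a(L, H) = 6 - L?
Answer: -25600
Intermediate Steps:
-(10*((0 + a(4, -1))*(-3 - 5)))² = -(10*((0 + (6 - 1*4))*(-3 - 5)))² = -(10*((0 + (6 - 4))*(-8)))² = -(10*((0 + 2)*(-8)))² = -(10*(2*(-8)))² = -(10*(-16))² = -1*(-160)² = -1*25600 = -25600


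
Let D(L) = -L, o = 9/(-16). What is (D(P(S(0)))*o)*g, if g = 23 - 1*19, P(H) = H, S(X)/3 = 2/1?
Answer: 27/2 ≈ 13.500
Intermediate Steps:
S(X) = 6 (S(X) = 3*(2/1) = 3*(2*1) = 3*2 = 6)
g = 4 (g = 23 - 19 = 4)
o = -9/16 (o = 9*(-1/16) = -9/16 ≈ -0.56250)
(D(P(S(0)))*o)*g = (-1*6*(-9/16))*4 = -6*(-9/16)*4 = (27/8)*4 = 27/2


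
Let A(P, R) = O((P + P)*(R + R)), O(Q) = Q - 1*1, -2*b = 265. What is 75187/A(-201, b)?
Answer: 75187/106529 ≈ 0.70579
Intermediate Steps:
b = -265/2 (b = -1/2*265 = -265/2 ≈ -132.50)
O(Q) = -1 + Q (O(Q) = Q - 1 = -1 + Q)
A(P, R) = -1 + 4*P*R (A(P, R) = -1 + (P + P)*(R + R) = -1 + (2*P)*(2*R) = -1 + 4*P*R)
75187/A(-201, b) = 75187/(-1 + 4*(-201)*(-265/2)) = 75187/(-1 + 106530) = 75187/106529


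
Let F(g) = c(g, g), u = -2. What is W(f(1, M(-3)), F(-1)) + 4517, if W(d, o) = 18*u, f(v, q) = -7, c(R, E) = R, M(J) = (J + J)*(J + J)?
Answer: 4481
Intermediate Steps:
M(J) = 4*J² (M(J) = (2*J)*(2*J) = 4*J²)
F(g) = g
W(d, o) = -36 (W(d, o) = 18*(-2) = -36)
W(f(1, M(-3)), F(-1)) + 4517 = -36 + 4517 = 4481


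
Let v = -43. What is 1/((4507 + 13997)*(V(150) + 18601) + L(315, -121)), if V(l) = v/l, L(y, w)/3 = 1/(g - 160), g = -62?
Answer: 1850/636747059087 ≈ 2.9054e-9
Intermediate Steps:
L(y, w) = -1/74 (L(y, w) = 3/(-62 - 160) = 3/(-222) = 3*(-1/222) = -1/74)
V(l) = -43/l
1/((4507 + 13997)*(V(150) + 18601) + L(315, -121)) = 1/((4507 + 13997)*(-43/150 + 18601) - 1/74) = 1/(18504*(-43*1/150 + 18601) - 1/74) = 1/(18504*(-43/150 + 18601) - 1/74) = 1/(18504*(2790107/150) - 1/74) = 1/(8604689988/25 - 1/74) = 1/(636747059087/1850) = 1850/636747059087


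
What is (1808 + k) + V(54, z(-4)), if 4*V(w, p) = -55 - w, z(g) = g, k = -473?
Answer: 5231/4 ≈ 1307.8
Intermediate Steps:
V(w, p) = -55/4 - w/4 (V(w, p) = (-55 - w)/4 = -55/4 - w/4)
(1808 + k) + V(54, z(-4)) = (1808 - 473) + (-55/4 - ¼*54) = 1335 + (-55/4 - 27/2) = 1335 - 109/4 = 5231/4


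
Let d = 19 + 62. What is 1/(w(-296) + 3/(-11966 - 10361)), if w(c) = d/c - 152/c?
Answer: 6608792/1584329 ≈ 4.1713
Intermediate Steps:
d = 81
w(c) = -71/c (w(c) = 81/c - 152/c = -71/c)
1/(w(-296) + 3/(-11966 - 10361)) = 1/(-71/(-296) + 3/(-11966 - 10361)) = 1/(-71*(-1/296) + 3/(-22327)) = 1/(71/296 - 1/22327*3) = 1/(71/296 - 3/22327) = 1/(1584329/6608792) = 6608792/1584329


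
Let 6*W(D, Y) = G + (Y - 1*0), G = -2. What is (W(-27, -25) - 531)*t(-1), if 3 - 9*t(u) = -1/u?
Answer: -119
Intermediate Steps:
W(D, Y) = -⅓ + Y/6 (W(D, Y) = (-2 + (Y - 1*0))/6 = (-2 + (Y + 0))/6 = (-2 + Y)/6 = -⅓ + Y/6)
t(u) = ⅓ + 1/(9*u) (t(u) = ⅓ - (-1)/(9*u) = ⅓ + 1/(9*u))
(W(-27, -25) - 531)*t(-1) = ((-⅓ + (⅙)*(-25)) - 531)*((⅑)*(1 + 3*(-1))/(-1)) = ((-⅓ - 25/6) - 531)*((⅑)*(-1)*(1 - 3)) = (-9/2 - 531)*((⅑)*(-1)*(-2)) = -1071/2*2/9 = -119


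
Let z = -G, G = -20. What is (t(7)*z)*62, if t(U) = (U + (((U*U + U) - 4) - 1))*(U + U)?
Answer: 1006880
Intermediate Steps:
z = 20 (z = -1*(-20) = 20)
t(U) = 2*U*(-5 + U**2 + 2*U) (t(U) = (U + (((U**2 + U) - 4) - 1))*(2*U) = (U + (((U + U**2) - 4) - 1))*(2*U) = (U + ((-4 + U + U**2) - 1))*(2*U) = (U + (-5 + U + U**2))*(2*U) = (-5 + U**2 + 2*U)*(2*U) = 2*U*(-5 + U**2 + 2*U))
(t(7)*z)*62 = ((2*7*(-5 + 7**2 + 2*7))*20)*62 = ((2*7*(-5 + 49 + 14))*20)*62 = ((2*7*58)*20)*62 = (812*20)*62 = 16240*62 = 1006880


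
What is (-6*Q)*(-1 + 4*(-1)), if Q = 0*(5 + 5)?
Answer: 0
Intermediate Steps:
Q = 0 (Q = 0*10 = 0)
(-6*Q)*(-1 + 4*(-1)) = (-6*0)*(-1 + 4*(-1)) = 0*(-1 - 4) = 0*(-5) = 0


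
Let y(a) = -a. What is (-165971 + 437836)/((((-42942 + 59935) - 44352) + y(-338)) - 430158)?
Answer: -271865/457179 ≈ -0.59466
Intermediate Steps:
(-165971 + 437836)/((((-42942 + 59935) - 44352) + y(-338)) - 430158) = (-165971 + 437836)/((((-42942 + 59935) - 44352) - 1*(-338)) - 430158) = 271865/(((16993 - 44352) + 338) - 430158) = 271865/((-27359 + 338) - 430158) = 271865/(-27021 - 430158) = 271865/(-457179) = 271865*(-1/457179) = -271865/457179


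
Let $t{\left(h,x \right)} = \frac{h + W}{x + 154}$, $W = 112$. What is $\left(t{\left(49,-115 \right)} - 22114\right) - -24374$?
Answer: $\frac{88301}{39} \approx 2264.1$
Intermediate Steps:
$t{\left(h,x \right)} = \frac{112 + h}{154 + x}$ ($t{\left(h,x \right)} = \frac{h + 112}{x + 154} = \frac{112 + h}{154 + x}$)
$\left(t{\left(49,-115 \right)} - 22114\right) - -24374 = \left(\frac{112 + 49}{154 - 115} - 22114\right) - -24374 = \left(\frac{1}{39} \cdot 161 - 22114\right) + 24374 = \left(\frac{161}{39} - 22114\right) + 24374 = - \frac{862285}{39} + 24374 = \frac{88301}{39}$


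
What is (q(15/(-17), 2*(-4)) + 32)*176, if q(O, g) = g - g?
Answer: 5632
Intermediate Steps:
q(O, g) = 0
(q(15/(-17), 2*(-4)) + 32)*176 = (0 + 32)*176 = 32*176 = 5632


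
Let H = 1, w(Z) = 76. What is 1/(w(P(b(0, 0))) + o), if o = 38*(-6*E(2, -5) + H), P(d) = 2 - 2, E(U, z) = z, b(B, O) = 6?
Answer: 1/1254 ≈ 0.00079745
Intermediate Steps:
P(d) = 0
o = 1178 (o = 38*(-6*(-5) + 1) = 38*(30 + 1) = 38*31 = 1178)
1/(w(P(b(0, 0))) + o) = 1/(76 + 1178) = 1/1254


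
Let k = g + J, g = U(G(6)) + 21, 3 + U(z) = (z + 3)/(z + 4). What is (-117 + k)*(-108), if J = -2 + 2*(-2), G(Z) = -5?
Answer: 11124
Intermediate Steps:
U(z) = -3 + (3 + z)/(4 + z) (U(z) = -3 + (z + 3)/(z + 4) = -3 + (3 + z)/(4 + z))
J = -6 (J = -2 - 4 = -6)
g = 20 (g = (-9 - 2*(-5))/(4 - 5) + 21 = (-9 + 10)/(-1) + 21 = -1*1 + 21 = -1 + 21 = 20)
k = 14 (k = 20 - 6 = 14)
(-117 + k)*(-108) = (-117 + 14)*(-108) = -103*(-108) = 11124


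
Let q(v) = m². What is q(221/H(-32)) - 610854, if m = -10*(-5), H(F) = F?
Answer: -608354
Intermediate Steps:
m = 50
q(v) = 2500 (q(v) = 50² = 2500)
q(221/H(-32)) - 610854 = 2500 - 610854 = -608354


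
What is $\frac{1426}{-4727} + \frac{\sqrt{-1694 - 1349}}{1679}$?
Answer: $- \frac{1426}{4727} + \frac{i \sqrt{3043}}{1679} \approx -0.30167 + 0.032855 i$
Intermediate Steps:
$\frac{1426}{-4727} + \frac{\sqrt{-1694 - 1349}}{1679} = 1426 \left(- \frac{1}{4727}\right) + \sqrt{-3043} \cdot \frac{1}{1679} = - \frac{1426}{4727} + i \sqrt{3043} \cdot \frac{1}{1679} = - \frac{1426}{4727} + \frac{i \sqrt{3043}}{1679}$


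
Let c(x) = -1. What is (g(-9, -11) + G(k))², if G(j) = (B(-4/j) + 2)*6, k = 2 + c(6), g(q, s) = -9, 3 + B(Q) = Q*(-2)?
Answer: 1089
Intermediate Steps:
B(Q) = -3 - 2*Q (B(Q) = -3 + Q*(-2) = -3 - 2*Q)
k = 1 (k = 2 - 1 = 1)
G(j) = -6 + 48/j (G(j) = ((-3 - (-8)/j) + 2)*6 = ((-3 + 8/j) + 2)*6 = (-1 + 8/j)*6 = -6 + 48/j)
(g(-9, -11) + G(k))² = (-9 + (-6 + 48/1))² = (-9 + (-6 + 48*1))² = (-9 + (-6 + 48))² = (-9 + 42)² = 33² = 1089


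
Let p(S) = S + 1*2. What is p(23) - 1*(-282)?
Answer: 307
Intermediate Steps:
p(S) = 2 + S (p(S) = S + 2 = 2 + S)
p(23) - 1*(-282) = (2 + 23) - 1*(-282) = 25 + 282 = 307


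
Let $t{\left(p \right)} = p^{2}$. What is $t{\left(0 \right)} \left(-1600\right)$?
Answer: $0$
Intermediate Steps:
$t{\left(0 \right)} \left(-1600\right) = 0^{2} \left(-1600\right) = 0 \left(-1600\right) = 0$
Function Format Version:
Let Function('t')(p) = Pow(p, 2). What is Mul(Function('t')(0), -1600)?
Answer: 0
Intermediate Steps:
Mul(Function('t')(0), -1600) = Mul(Pow(0, 2), -1600) = Mul(0, -1600) = 0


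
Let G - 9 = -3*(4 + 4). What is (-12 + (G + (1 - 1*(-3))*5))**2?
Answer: 49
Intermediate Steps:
G = -15 (G = 9 - 3*(4 + 4) = 9 - 3*8 = 9 - 24 = -15)
(-12 + (G + (1 - 1*(-3))*5))**2 = (-12 + (-15 + (1 - 1*(-3))*5))**2 = (-12 + (-15 + (1 + 3)*5))**2 = (-12 + (-15 + 4*5))**2 = (-12 + (-15 + 20))**2 = (-12 + 5)**2 = (-7)**2 = 49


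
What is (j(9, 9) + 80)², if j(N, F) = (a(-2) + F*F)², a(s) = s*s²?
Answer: 29257281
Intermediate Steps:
a(s) = s³
j(N, F) = (-8 + F²)² (j(N, F) = ((-2)³ + F*F)² = (-8 + F²)²)
(j(9, 9) + 80)² = ((-8 + 9²)² + 80)² = ((-8 + 81)² + 80)² = (73² + 80)² = (5329 + 80)² = 5409² = 29257281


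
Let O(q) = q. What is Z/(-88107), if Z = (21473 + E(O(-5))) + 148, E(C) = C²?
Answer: -21646/88107 ≈ -0.24568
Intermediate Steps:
Z = 21646 (Z = (21473 + (-5)²) + 148 = (21473 + 25) + 148 = 21498 + 148 = 21646)
Z/(-88107) = 21646/(-88107) = 21646*(-1/88107) = -21646/88107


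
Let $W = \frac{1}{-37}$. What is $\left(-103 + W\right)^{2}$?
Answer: $\frac{14531344}{1369} \approx 10615.0$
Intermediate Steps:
$W = - \frac{1}{37} \approx -0.027027$
$\left(-103 + W\right)^{2} = \left(-103 - \frac{1}{37}\right)^{2} = \left(- \frac{3812}{37}\right)^{2} = \frac{14531344}{1369}$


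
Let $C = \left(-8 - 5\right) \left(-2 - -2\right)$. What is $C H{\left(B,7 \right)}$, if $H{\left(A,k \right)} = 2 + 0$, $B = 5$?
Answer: $0$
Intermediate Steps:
$H{\left(A,k \right)} = 2$
$C = 0$ ($C = - 13 \left(-2 + 2\right) = \left(-13\right) 0 = 0$)
$C H{\left(B,7 \right)} = 0 \cdot 2 = 0$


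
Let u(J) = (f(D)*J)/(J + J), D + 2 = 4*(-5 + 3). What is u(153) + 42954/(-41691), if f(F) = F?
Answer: -83803/13897 ≈ -6.0303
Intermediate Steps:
D = -10 (D = -2 + 4*(-5 + 3) = -2 + 4*(-2) = -2 - 8 = -10)
u(J) = -5 (u(J) = (-10*J)/(J + J) = (-10*J)/((2*J)) = (-10*J)*(1/(2*J)) = -5)
u(153) + 42954/(-41691) = -5 + 42954/(-41691) = -5 + 42954*(-1/41691) = -5 - 14318/13897 = -83803/13897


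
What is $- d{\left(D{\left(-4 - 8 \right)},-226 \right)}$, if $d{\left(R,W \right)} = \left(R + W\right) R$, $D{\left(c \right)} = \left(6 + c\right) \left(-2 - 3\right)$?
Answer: $5880$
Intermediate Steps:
$D{\left(c \right)} = -30 - 5 c$ ($D{\left(c \right)} = \left(6 + c\right) \left(-5\right) = -30 - 5 c$)
$d{\left(R,W \right)} = R \left(R + W\right)$
$- d{\left(D{\left(-4 - 8 \right)},-226 \right)} = - \left(-30 - 5 \left(-4 - 8\right)\right) \left(\left(-30 - 5 \left(-4 - 8\right)\right) - 226\right) = - \left(-30 - -60\right) \left(\left(-30 - -60\right) - 226\right) = - \left(-30 + 60\right) \left(\left(-30 + 60\right) - 226\right) = - 30 \left(30 - 226\right) = - 30 \left(-196\right) = \left(-1\right) \left(-5880\right) = 5880$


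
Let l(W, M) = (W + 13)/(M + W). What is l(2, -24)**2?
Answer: 225/484 ≈ 0.46488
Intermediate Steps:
l(W, M) = (13 + W)/(M + W)
l(2, -24)**2 = ((13 + 2)/(-24 + 2))**2 = (15/(-22))**2 = (-1/22*15)**2 = (-15/22)**2 = 225/484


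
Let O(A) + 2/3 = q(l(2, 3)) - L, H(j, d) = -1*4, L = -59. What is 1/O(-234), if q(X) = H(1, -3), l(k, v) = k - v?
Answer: 3/163 ≈ 0.018405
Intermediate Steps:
H(j, d) = -4
q(X) = -4
O(A) = 163/3 (O(A) = -⅔ + (-4 - 1*(-59)) = -⅔ + (-4 + 59) = -⅔ + 55 = 163/3)
1/O(-234) = 1/(163/3) = 3/163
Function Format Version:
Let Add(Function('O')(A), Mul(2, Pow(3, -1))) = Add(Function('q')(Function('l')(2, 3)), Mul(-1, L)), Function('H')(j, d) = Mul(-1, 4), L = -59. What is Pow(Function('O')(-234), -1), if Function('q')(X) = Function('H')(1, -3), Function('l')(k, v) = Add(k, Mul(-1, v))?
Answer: Rational(3, 163) ≈ 0.018405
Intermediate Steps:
Function('H')(j, d) = -4
Function('q')(X) = -4
Function('O')(A) = Rational(163, 3) (Function('O')(A) = Add(Rational(-2, 3), Add(-4, Mul(-1, -59))) = Add(Rational(-2, 3), Add(-4, 59)) = Add(Rational(-2, 3), 55) = Rational(163, 3))
Pow(Function('O')(-234), -1) = Pow(Rational(163, 3), -1) = Rational(3, 163)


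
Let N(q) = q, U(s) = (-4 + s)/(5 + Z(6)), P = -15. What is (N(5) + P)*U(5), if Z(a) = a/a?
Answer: -5/3 ≈ -1.6667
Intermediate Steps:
Z(a) = 1
U(s) = -⅔ + s/6 (U(s) = (-4 + s)/(5 + 1) = (-4 + s)/6 = (-4 + s)*(⅙) = -⅔ + s/6)
(N(5) + P)*U(5) = (5 - 15)*(-⅔ + (⅙)*5) = -10*(-⅔ + ⅚) = -10*⅙ = -5/3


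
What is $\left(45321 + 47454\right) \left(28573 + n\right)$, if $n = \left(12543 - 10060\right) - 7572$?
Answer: $2178728100$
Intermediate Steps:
$n = -5089$ ($n = 2483 - 7572 = -5089$)
$\left(45321 + 47454\right) \left(28573 + n\right) = \left(45321 + 47454\right) \left(28573 - 5089\right) = 92775 \cdot 23484 = 2178728100$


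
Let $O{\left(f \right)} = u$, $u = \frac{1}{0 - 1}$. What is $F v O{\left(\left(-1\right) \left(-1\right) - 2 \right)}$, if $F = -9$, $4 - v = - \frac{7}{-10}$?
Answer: $\frac{297}{10} \approx 29.7$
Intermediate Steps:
$v = \frac{33}{10}$ ($v = 4 - - \frac{7}{-10} = 4 - \left(-7\right) \left(- \frac{1}{10}\right) = 4 - \frac{7}{10} = \frac{33}{10} \approx 3.3$)
$u = -1$ ($u = \frac{1}{-1} = -1$)
$O{\left(f \right)} = -1$
$F v O{\left(\left(-1\right) \left(-1\right) - 2 \right)} = \left(-9\right) \frac{33}{10} \left(-1\right) = \left(- \frac{297}{10}\right) \left(-1\right) = \frac{297}{10}$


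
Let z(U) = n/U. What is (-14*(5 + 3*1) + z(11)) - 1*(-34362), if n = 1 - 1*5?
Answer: 376746/11 ≈ 34250.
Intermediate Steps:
n = -4 (n = 1 - 5 = -4)
z(U) = -4/U
(-14*(5 + 3*1) + z(11)) - 1*(-34362) = (-14*(5 + 3*1) - 4/11) - 1*(-34362) = (-14*(5 + 3) - 4*1/11) + 34362 = (-14*8 - 4/11) + 34362 = (-112 - 4/11) + 34362 = -1236/11 + 34362 = 376746/11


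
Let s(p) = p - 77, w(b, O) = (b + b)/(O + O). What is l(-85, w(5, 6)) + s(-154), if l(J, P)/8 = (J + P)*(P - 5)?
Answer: 23171/9 ≈ 2574.6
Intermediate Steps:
w(b, O) = b/O (w(b, O) = (2*b)/((2*O)) = (2*b)*(1/(2*O)) = b/O)
l(J, P) = 8*(-5 + P)*(J + P) (l(J, P) = 8*((J + P)*(P - 5)) = 8*((J + P)*(-5 + P)) = 8*((-5 + P)*(J + P)) = 8*(-5 + P)*(J + P))
s(p) = -77 + p
l(-85, w(5, 6)) + s(-154) = (-40*(-85) - 200/6 + 8*(5/6)**2 + 8*(-85)*(5/6)) + (-77 - 154) = (3400 - 200/6 + 8*(5*(1/6))**2 + 8*(-85)*(5*(1/6))) - 231 = (3400 - 40*5/6 + 8*(5/6)**2 + 8*(-85)*(5/6)) - 231 = (3400 - 100/3 + 8*(25/36) - 1700/3) - 231 = (3400 - 100/3 + 50/9 - 1700/3) - 231 = 25250/9 - 231 = 23171/9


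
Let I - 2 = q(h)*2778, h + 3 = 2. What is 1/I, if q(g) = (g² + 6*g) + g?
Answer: -1/16666 ≈ -6.0002e-5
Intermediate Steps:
h = -1 (h = -3 + 2 = -1)
q(g) = g² + 7*g
I = -16666 (I = 2 - (7 - 1)*2778 = 2 - 1*6*2778 = 2 - 6*2778 = 2 - 16668 = -16666)
1/I = 1/(-16666) = -1/16666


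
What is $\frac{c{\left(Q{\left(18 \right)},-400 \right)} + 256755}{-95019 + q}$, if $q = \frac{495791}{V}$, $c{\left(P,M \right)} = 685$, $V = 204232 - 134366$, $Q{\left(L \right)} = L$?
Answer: $- \frac{11178560}{4125607} \approx -2.7096$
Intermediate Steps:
$V = 69866$ ($V = 204232 - 134366 = 69866$)
$q = \frac{495791}{69866} \approx 7.0963$
$\frac{c{\left(Q{\left(18 \right)},-400 \right)} + 256755}{-95019 + q} = \frac{685 + 256755}{-95019 + \frac{495791}{69866}} = \frac{257440}{- \frac{6638101663}{69866}} = 257440 \left(- \frac{69866}{6638101663}\right) = - \frac{11178560}{4125607}$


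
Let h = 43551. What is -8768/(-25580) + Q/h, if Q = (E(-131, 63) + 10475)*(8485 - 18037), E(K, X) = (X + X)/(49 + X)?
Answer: -213279683626/92836215 ≈ -2297.4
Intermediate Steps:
E(K, X) = 2*X/(49 + X) (E(K, X) = (2*X)/(49 + X) = 2*X/(49 + X))
Q = -100067946 (Q = (2*63/(49 + 63) + 10475)*(8485 - 18037) = (2*63/112 + 10475)*(-9552) = (2*63*(1/112) + 10475)*(-9552) = (9/8 + 10475)*(-9552) = (83809/8)*(-9552) = -100067946)
-8768/(-25580) + Q/h = -8768/(-25580) - 100067946/43551 = -8768*(-1/25580) - 100067946*1/43551 = 2192/6395 - 33355982/14517 = -213279683626/92836215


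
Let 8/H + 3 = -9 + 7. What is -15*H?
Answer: 24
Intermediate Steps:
H = -8/5 (H = 8/(-3 + (-9 + 7)) = 8/(-3 - 2) = 8/(-5) = 8*(-⅕) = -8/5 ≈ -1.6000)
-15*H = -15*(-8/5) = 24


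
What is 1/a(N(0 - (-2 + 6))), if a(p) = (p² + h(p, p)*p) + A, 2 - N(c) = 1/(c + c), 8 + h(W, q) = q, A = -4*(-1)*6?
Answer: 32/513 ≈ 0.062378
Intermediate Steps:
A = 24 (A = 4*6 = 24)
h(W, q) = -8 + q
N(c) = 2 - 1/(2*c) (N(c) = 2 - 1/(c + c) = 2 - 1/(2*c))
a(p) = 24 + p² + p*(-8 + p) (a(p) = (p² + (-8 + p)*p) + 24 = (p² + p*(-8 + p)) + 24 = 24 + p² + p*(-8 + p))
1/a(N(0 - (-2 + 6))) = 1/(24 + (2 - 1/(2*(0 - (-2 + 6))))² + (2 - 1/(2*(0 - (-2 + 6))))*(-8 + (2 - 1/(2*(0 - (-2 + 6)))))) = 1/(24 + (2 - 1/(2*(0 - 1*4)))² + (2 - 1/(2*(0 - 1*4)))*(-8 + (2 - 1/(2*(0 - 1*4))))) = 1/(24 + (2 - 1/(2*(0 - 4)))² + (2 - 1/(2*(0 - 4)))*(-8 + (2 - 1/(2*(0 - 4))))) = 1/(24 + (2 - ½/(-4))² + (2 - ½/(-4))*(-8 + (2 - ½/(-4)))) = 1/(24 + (2 - ½*(-¼))² + (2 - ½*(-¼))*(-8 + (2 - ½*(-¼)))) = 1/(24 + (2 + ⅛)² + (2 + ⅛)*(-8 + (2 + ⅛))) = 1/(24 + (17/8)² + 17*(-8 + 17/8)/8) = 1/(24 + 289/64 + (17/8)*(-47/8)) = 1/(24 + 289/64 - 799/64) = 1/(513/32) = 32/513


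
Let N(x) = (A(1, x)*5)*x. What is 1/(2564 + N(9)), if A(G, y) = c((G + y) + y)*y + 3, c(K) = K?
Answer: 1/10394 ≈ 9.6209e-5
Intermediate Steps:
A(G, y) = 3 + y*(G + 2*y) (A(G, y) = ((G + y) + y)*y + 3 = (G + 2*y)*y + 3 = y*(G + 2*y) + 3 = 3 + y*(G + 2*y))
N(x) = x*(15 + 5*x*(1 + 2*x)) (N(x) = ((3 + x*(1 + 2*x))*5)*x = (15 + 5*x*(1 + 2*x))*x = x*(15 + 5*x*(1 + 2*x)))
1/(2564 + N(9)) = 1/(2564 + 5*9*(3 + 9*(1 + 2*9))) = 1/(2564 + 5*9*(3 + 9*(1 + 18))) = 1/(2564 + 5*9*(3 + 9*19)) = 1/(2564 + 5*9*(3 + 171)) = 1/(2564 + 5*9*174) = 1/(2564 + 7830) = 1/10394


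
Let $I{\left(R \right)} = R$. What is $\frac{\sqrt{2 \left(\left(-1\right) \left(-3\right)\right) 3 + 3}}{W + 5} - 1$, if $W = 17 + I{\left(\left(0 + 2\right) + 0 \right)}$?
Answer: $-1 + \frac{\sqrt{21}}{24} \approx -0.80906$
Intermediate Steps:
$W = 19$ ($W = 17 + \left(\left(0 + 2\right) + 0\right) = 17 + \left(2 + 0\right) = 17 + 2 = 19$)
$\frac{\sqrt{2 \left(\left(-1\right) \left(-3\right)\right) 3 + 3}}{W + 5} - 1 = \frac{\sqrt{2 \left(\left(-1\right) \left(-3\right)\right) 3 + 3}}{19 + 5} - 1 = \frac{\sqrt{2 \cdot 3 \cdot 3 + 3}}{24} - 1 = \frac{\sqrt{6 \cdot 3 + 3}}{24} - 1 = \frac{\sqrt{18 + 3}}{24} - 1 = \frac{\sqrt{21}}{24} - 1 = -1 + \frac{\sqrt{21}}{24}$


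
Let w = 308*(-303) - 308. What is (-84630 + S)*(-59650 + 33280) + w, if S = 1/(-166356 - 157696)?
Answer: 361577135415353/162026 ≈ 2.2316e+9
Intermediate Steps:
S = -1/324052 (S = 1/(-324052) = -1/324052 ≈ -3.0859e-6)
w = -93632 (w = -93324 - 308 = -93632)
(-84630 + S)*(-59650 + 33280) + w = (-84630 - 1/324052)*(-59650 + 33280) - 93632 = -27424520761/324052*(-26370) - 93632 = 361592306233785/162026 - 93632 = 361577135415353/162026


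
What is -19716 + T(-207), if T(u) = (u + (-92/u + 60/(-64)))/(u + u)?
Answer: -1175359177/59616 ≈ -19716.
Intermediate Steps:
T(u) = (-15/16 + u - 92/u)/(2*u) (T(u) = (u + (-92/u + 60*(-1/64)))/((2*u)) = (u + (-92/u - 15/16))*(1/(2*u)) = (u + (-15/16 - 92/u))*(1/(2*u)) = (-15/16 + u - 92/u)*(1/(2*u)) = (-15/16 + u - 92/u)/(2*u))
-19716 + T(-207) = -19716 + (1/2 - 46/(-207)**2 - 15/32/(-207)) = -19716 + (1/2 - 46*1/42849 - 15/32*(-1/207)) = -19716 + (1/2 - 2/1863 + 5/2208) = -19716 + 29879/59616 = -1175359177/59616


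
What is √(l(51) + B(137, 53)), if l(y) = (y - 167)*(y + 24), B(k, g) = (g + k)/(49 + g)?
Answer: I*√22623855/51 ≈ 93.264*I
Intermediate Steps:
B(k, g) = (g + k)/(49 + g)
l(y) = (-167 + y)*(24 + y)
√(l(51) + B(137, 53)) = √((-4008 + 51² - 143*51) + (53 + 137)/(49 + 53)) = √((-4008 + 2601 - 7293) + 190/102) = √(-8700 + (1/102)*190) = √(-8700 + 95/51) = √(-443605/51) = I*√22623855/51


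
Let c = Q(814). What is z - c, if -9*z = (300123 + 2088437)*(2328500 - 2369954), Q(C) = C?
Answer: 11001706546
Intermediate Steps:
z = 11001707360 (z = -(300123 + 2088437)*(2328500 - 2369954)/9 = -2388560*(-41454)/9 = -⅑*(-99015366240) = 11001707360)
c = 814
z - c = 11001707360 - 1*814 = 11001707360 - 814 = 11001706546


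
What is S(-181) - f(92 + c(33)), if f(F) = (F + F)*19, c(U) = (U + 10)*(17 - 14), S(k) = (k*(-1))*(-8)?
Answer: -9846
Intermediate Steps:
S(k) = 8*k (S(k) = -k*(-8) = 8*k)
c(U) = 30 + 3*U (c(U) = (10 + U)*3 = 30 + 3*U)
f(F) = 38*F (f(F) = (2*F)*19 = 38*F)
S(-181) - f(92 + c(33)) = 8*(-181) - 38*(92 + (30 + 3*33)) = -1448 - 38*(92 + (30 + 99)) = -1448 - 38*(92 + 129) = -1448 - 38*221 = -1448 - 1*8398 = -1448 - 8398 = -9846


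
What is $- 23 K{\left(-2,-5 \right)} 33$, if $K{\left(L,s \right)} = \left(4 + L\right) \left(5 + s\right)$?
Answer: $0$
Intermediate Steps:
$- 23 K{\left(-2,-5 \right)} 33 = - 23 \left(20 + 4 \left(-5\right) + 5 \left(-2\right) - -10\right) 33 = - 23 \left(20 - 20 - 10 + 10\right) 33 = \left(-23\right) 0 \cdot 33 = 0 \cdot 33 = 0$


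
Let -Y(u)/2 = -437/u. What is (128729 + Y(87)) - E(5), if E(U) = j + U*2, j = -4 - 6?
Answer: 11200297/87 ≈ 1.2874e+5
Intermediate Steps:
Y(u) = 874/u (Y(u) = -(-874)/u = 874/u)
j = -10
E(U) = -10 + 2*U (E(U) = -10 + U*2 = -10 + 2*U)
(128729 + Y(87)) - E(5) = (128729 + 874/87) - (-10 + 2*5) = (128729 + 874*(1/87)) - (-10 + 10) = (128729 + 874/87) - 1*0 = 11200297/87 + 0 = 11200297/87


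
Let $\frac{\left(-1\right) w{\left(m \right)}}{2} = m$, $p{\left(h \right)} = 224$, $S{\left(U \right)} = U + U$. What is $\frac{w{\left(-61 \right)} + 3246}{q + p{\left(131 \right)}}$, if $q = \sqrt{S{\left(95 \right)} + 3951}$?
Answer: $\frac{754432}{46035} - \frac{3368 \sqrt{4141}}{46035} \approx 11.68$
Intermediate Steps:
$S{\left(U \right)} = 2 U$
$q = \sqrt{4141}$ ($q = \sqrt{2 \cdot 95 + 3951} = \sqrt{190 + 3951} = \sqrt{4141} \approx 64.351$)
$w{\left(m \right)} = - 2 m$
$\frac{w{\left(-61 \right)} + 3246}{q + p{\left(131 \right)}} = \frac{\left(-2\right) \left(-61\right) + 3246}{\sqrt{4141} + 224} = \frac{122 + 3246}{224 + \sqrt{4141}} = \frac{3368}{224 + \sqrt{4141}}$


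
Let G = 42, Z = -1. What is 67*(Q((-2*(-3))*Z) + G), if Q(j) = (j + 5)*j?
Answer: 3216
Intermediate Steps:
Q(j) = j*(5 + j) (Q(j) = (5 + j)*j = j*(5 + j))
67*(Q((-2*(-3))*Z) + G) = 67*((-2*(-3)*(-1))*(5 - 2*(-3)*(-1)) + 42) = 67*((6*(-1))*(5 + 6*(-1)) + 42) = 67*(-6*(5 - 6) + 42) = 67*(-6*(-1) + 42) = 67*(6 + 42) = 67*48 = 3216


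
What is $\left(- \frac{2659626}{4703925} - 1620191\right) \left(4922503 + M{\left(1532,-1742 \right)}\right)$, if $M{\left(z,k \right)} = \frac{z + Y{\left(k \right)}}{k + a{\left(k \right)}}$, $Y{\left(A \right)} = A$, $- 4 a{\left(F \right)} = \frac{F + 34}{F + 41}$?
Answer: $- \frac{24397693460704552464281}{3059119225} \approx -7.9754 \cdot 10^{12}$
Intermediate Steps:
$a{\left(F \right)} = - \frac{34 + F}{4 \left(41 + F\right)}$ ($a{\left(F \right)} = - \frac{\left(F + 34\right) \frac{1}{F + 41}}{4} = - \frac{\left(34 + F\right) \frac{1}{41 + F}}{4} = - \frac{\frac{1}{41 + F} \left(34 + F\right)}{4} = - \frac{34 + F}{4 \left(41 + F\right)}$)
$M{\left(z,k \right)} = \frac{k + z}{k + \frac{-34 - k}{4 \left(41 + k\right)}}$ ($M{\left(z,k \right)} = \frac{z + k}{k + \frac{-34 - k}{4 \left(41 + k\right)}} = \frac{k + z}{k + \frac{-34 - k}{4 \left(41 + k\right)}}$)
$\left(- \frac{2659626}{4703925} - 1620191\right) \left(4922503 + M{\left(1532,-1742 \right)}\right) = \left(- \frac{2659626}{4703925} - 1620191\right) \left(4922503 + \frac{4 \left(41 - 1742\right) \left(-1742 + 1532\right)}{-34 - -1742 + 4 \left(-1742\right) \left(41 - 1742\right)}\right) = \left(\left(-2659626\right) \frac{1}{4703925} - 1620191\right) \left(4922503 + 4 \frac{1}{-34 + 1742 + 4 \left(-1742\right) \left(-1701\right)} \left(-1701\right) \left(-210\right)\right) = \left(- \frac{886542}{1567975} - 1620191\right) \left(4922503 + 4 \frac{1}{-34 + 1742 + 11852568} \left(-1701\right) \left(-210\right)\right) = - \frac{2540419869767 \left(4922503 + 4 \cdot \frac{1}{11854276} \left(-1701\right) \left(-210\right)\right)}{1567975} = - \frac{2540419869767 \left(4922503 + \frac{7290}{60481}\right)}{1567975} = \left(- \frac{2540419869767}{1567975}\right) \frac{297717911233}{60481} = - \frac{24397693460704552464281}{3059119225}$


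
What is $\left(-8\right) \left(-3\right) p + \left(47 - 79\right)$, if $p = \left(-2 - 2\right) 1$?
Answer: $-128$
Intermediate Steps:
$p = -4$ ($p = \left(-4\right) 1 = -4$)
$\left(-8\right) \left(-3\right) p + \left(47 - 79\right) = \left(-8\right) \left(-3\right) \left(-4\right) + \left(47 - 79\right) = 24 \left(-4\right) + \left(47 - 79\right) = -96 - 32 = -128$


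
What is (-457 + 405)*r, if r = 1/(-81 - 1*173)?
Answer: 26/127 ≈ 0.20472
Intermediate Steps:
r = -1/254 (r = 1/(-81 - 173) = 1/(-254) = -1/254 ≈ -0.0039370)
(-457 + 405)*r = (-457 + 405)*(-1/254) = -52*(-1/254) = 26/127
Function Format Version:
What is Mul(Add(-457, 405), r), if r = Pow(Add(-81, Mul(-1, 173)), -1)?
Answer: Rational(26, 127) ≈ 0.20472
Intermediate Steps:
r = Rational(-1, 254) (r = Pow(Add(-81, -173), -1) = Pow(-254, -1) = Rational(-1, 254) ≈ -0.0039370)
Mul(Add(-457, 405), r) = Mul(Add(-457, 405), Rational(-1, 254)) = Mul(-52, Rational(-1, 254)) = Rational(26, 127)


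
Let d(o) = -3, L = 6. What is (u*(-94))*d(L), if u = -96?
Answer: -27072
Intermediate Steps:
(u*(-94))*d(L) = -96*(-94)*(-3) = 9024*(-3) = -27072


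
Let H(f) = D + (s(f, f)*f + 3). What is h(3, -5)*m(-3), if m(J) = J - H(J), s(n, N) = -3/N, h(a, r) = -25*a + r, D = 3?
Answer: 480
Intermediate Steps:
h(a, r) = r - 25*a
H(f) = 3 (H(f) = 3 + ((-3/f)*f + 3) = 3 + (-3 + 3) = 3 + 0 = 3)
m(J) = -3 + J (m(J) = J - 1*3 = J - 3 = -3 + J)
h(3, -5)*m(-3) = (-5 - 25*3)*(-3 - 3) = (-5 - 75)*(-6) = -80*(-6) = 480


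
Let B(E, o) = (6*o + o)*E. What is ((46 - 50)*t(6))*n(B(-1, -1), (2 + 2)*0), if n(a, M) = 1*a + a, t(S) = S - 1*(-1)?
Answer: -392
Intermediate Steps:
t(S) = 1 + S (t(S) = S + 1 = 1 + S)
B(E, o) = 7*E*o (B(E, o) = (7*o)*E = 7*E*o)
n(a, M) = 2*a (n(a, M) = a + a = 2*a)
((46 - 50)*t(6))*n(B(-1, -1), (2 + 2)*0) = ((46 - 50)*(1 + 6))*(2*(7*(-1)*(-1))) = (-4*7)*(2*7) = -28*14 = -392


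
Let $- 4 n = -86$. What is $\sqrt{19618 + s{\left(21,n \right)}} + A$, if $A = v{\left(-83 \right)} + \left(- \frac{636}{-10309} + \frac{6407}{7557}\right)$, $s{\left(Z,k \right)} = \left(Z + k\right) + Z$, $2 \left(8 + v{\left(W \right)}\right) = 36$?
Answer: $\frac{849907145}{77905113} + \frac{\sqrt{78726}}{2} \approx 151.2$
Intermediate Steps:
$v{\left(W \right)} = 10$ ($v{\left(W \right)} = -8 + \frac{1}{2} \cdot 36 = -8 + 18 = 10$)
$n = \frac{43}{2}$ ($n = \left(- \frac{1}{4}\right) \left(-86\right) = \frac{43}{2} \approx 21.5$)
$s{\left(Z,k \right)} = k + 2 Z$
$A = \frac{849907145}{77905113}$ ($A = 10 + \left(- \frac{636}{-10309} + \frac{6407}{7557}\right) = 10 + \left(\left(-636\right) \left(- \frac{1}{10309}\right) + 6407 \cdot \frac{1}{7557}\right) = 10 + \left(\frac{636}{10309} + \frac{6407}{7557}\right) = 10 + \frac{70856015}{77905113} = \frac{849907145}{77905113} \approx 10.91$)
$\sqrt{19618 + s{\left(21,n \right)}} + A = \sqrt{19618 + \left(\frac{43}{2} + 2 \cdot 21\right)} + \frac{849907145}{77905113} = \sqrt{19618 + \left(\frac{43}{2} + 42\right)} + \frac{849907145}{77905113} = \sqrt{19618 + \frac{127}{2}} + \frac{849907145}{77905113} = \sqrt{\frac{39363}{2}} + \frac{849907145}{77905113} = \frac{\sqrt{78726}}{2} + \frac{849907145}{77905113} = \frac{849907145}{77905113} + \frac{\sqrt{78726}}{2}$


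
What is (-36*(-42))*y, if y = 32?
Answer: 48384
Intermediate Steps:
(-36*(-42))*y = -36*(-42)*32 = 1512*32 = 48384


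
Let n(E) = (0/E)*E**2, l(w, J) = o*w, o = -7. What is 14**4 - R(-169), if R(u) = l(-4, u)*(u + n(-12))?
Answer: 43148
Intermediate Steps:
l(w, J) = -7*w
n(E) = 0 (n(E) = 0*E**2 = 0)
R(u) = 28*u (R(u) = (-7*(-4))*(u + 0) = 28*u)
14**4 - R(-169) = 14**4 - 28*(-169) = 38416 - 1*(-4732) = 38416 + 4732 = 43148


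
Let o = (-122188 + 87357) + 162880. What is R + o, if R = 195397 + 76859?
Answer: 400305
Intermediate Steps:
R = 272256
o = 128049 (o = -34831 + 162880 = 128049)
R + o = 272256 + 128049 = 400305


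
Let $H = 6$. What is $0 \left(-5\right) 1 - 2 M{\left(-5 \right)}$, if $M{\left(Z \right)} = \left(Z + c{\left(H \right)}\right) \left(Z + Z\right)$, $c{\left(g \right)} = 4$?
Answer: $-20$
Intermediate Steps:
$M{\left(Z \right)} = 2 Z \left(4 + Z\right)$ ($M{\left(Z \right)} = \left(Z + 4\right) \left(Z + Z\right) = \left(4 + Z\right) 2 Z = 2 Z \left(4 + Z\right)$)
$0 \left(-5\right) 1 - 2 M{\left(-5 \right)} = 0 \left(-5\right) 1 - 2 \cdot 2 \left(-5\right) \left(4 - 5\right) = 0 \cdot 1 - 2 \cdot 2 \left(-5\right) \left(-1\right) = 0 - 20 = -20$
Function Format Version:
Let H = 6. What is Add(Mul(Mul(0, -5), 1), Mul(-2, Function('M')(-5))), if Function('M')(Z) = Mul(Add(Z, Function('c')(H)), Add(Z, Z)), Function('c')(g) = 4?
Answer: -20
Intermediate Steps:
Function('M')(Z) = Mul(2, Z, Add(4, Z)) (Function('M')(Z) = Mul(Add(Z, 4), Add(Z, Z)) = Mul(Add(4, Z), Mul(2, Z)) = Mul(2, Z, Add(4, Z)))
Add(Mul(Mul(0, -5), 1), Mul(-2, Function('M')(-5))) = Add(Mul(Mul(0, -5), 1), Mul(-2, Mul(2, -5, Add(4, -5)))) = Add(Mul(0, 1), Mul(-2, Mul(2, -5, -1))) = Add(0, Mul(-2, 10)) = Add(0, -20) = -20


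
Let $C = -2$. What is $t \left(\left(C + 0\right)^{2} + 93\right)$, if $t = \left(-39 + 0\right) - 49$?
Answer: $-8536$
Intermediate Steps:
$t = -88$ ($t = -39 - 49 = -88$)
$t \left(\left(C + 0\right)^{2} + 93\right) = - 88 \left(\left(-2 + 0\right)^{2} + 93\right) = - 88 \left(\left(-2\right)^{2} + 93\right) = - 88 \left(4 + 93\right) = \left(-88\right) 97 = -8536$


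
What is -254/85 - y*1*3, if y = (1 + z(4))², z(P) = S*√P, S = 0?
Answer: -509/85 ≈ -5.9882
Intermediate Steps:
z(P) = 0 (z(P) = 0*√P = 0)
y = 1 (y = (1 + 0)² = 1² = 1)
-254/85 - y*1*3 = -254/85 - 1*1*3 = -254*1/85 - 3 = -254/85 - 1*3 = -254/85 - 3 = -509/85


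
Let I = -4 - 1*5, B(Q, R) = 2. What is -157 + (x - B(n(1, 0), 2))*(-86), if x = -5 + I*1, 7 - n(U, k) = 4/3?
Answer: 1219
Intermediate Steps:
n(U, k) = 17/3 (n(U, k) = 7 - 4/3 = 17/3)
I = -9 (I = -4 - 5 = -9)
x = -14 (x = -5 - 9*1 = -5 - 9 = -14)
-157 + (x - B(n(1, 0), 2))*(-86) = -157 + (-14 - 1*2)*(-86) = -157 + (-14 - 2)*(-86) = -157 - 16*(-86) = -157 + 1376 = 1219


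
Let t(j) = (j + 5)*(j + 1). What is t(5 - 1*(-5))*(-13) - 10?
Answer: -2155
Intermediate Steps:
t(j) = (1 + j)*(5 + j) (t(j) = (5 + j)*(1 + j) = (1 + j)*(5 + j))
t(5 - 1*(-5))*(-13) - 10 = (5 + (5 - 1*(-5))² + 6*(5 - 1*(-5)))*(-13) - 10 = (5 + (5 + 5)² + 6*(5 + 5))*(-13) - 10 = (5 + 10² + 6*10)*(-13) - 10 = (5 + 100 + 60)*(-13) - 10 = 165*(-13) - 10 = -2145 - 10 = -2155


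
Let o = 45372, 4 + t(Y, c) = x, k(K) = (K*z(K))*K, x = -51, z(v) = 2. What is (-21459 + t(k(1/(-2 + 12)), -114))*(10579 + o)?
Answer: -1203729814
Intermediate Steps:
k(K) = 2*K**2 (k(K) = (K*2)*K = (2*K)*K = 2*K**2)
t(Y, c) = -55 (t(Y, c) = -4 - 51 = -55)
(-21459 + t(k(1/(-2 + 12)), -114))*(10579 + o) = (-21459 - 55)*(10579 + 45372) = -21514*55951 = -1203729814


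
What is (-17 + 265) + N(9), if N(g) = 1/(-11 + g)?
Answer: 495/2 ≈ 247.50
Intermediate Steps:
(-17 + 265) + N(9) = (-17 + 265) + 1/(-11 + 9) = 248 + 1/(-2) = 248 - 1/2 = 495/2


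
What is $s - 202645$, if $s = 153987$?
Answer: $-48658$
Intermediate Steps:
$s - 202645 = 153987 - 202645 = -48658$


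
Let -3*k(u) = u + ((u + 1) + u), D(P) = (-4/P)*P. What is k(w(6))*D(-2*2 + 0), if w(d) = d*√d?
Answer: 4/3 + 24*√6 ≈ 60.121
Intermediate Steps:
D(P) = -4
w(d) = d^(3/2)
k(u) = -⅓ - u (k(u) = -(u + ((u + 1) + u))/3 = -(u + ((1 + u) + u))/3 = -(u + (1 + 2*u))/3 = -(1 + 3*u)/3 = -⅓ - u)
k(w(6))*D(-2*2 + 0) = (-⅓ - 6^(3/2))*(-4) = (-⅓ - 6*√6)*(-4) = 4/3 + 24*√6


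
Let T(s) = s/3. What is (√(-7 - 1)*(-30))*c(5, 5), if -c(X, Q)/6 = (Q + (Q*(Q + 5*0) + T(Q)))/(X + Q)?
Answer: 1140*I*√2 ≈ 1612.2*I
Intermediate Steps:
T(s) = s/3 (T(s) = s*(⅓) = s/3)
c(X, Q) = -6*(Q² + 4*Q/3)/(Q + X) (c(X, Q) = -6*(Q + (Q*(Q + 5*0) + Q/3))/(X + Q) = -6*(Q + (Q*(Q + 0) + Q/3))/(Q + X) = -6*(Q + (Q*Q + Q/3))/(Q + X) = -6*(Q + (Q² + Q/3))/(Q + X) = -6*(Q² + 4*Q/3)/(Q + X))
(√(-7 - 1)*(-30))*c(5, 5) = (√(-7 - 1)*(-30))*(2*5*(-4 - 3*5)/(5 + 5)) = (√(-8)*(-30))*(2*5*(-4 - 15)/10) = ((2*I*√2)*(-30))*(2*5*(⅒)*(-19)) = -60*I*√2*(-19) = 1140*I*√2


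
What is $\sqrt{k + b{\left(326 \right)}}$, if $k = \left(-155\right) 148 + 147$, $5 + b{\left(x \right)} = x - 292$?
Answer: $2 i \sqrt{5691} \approx 150.88 i$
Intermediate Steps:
$b{\left(x \right)} = -297 + x$ ($b{\left(x \right)} = -5 + \left(x - 292\right) = -5 + \left(-292 + x\right) = -297 + x$)
$k = -22793$ ($k = -22940 + 147 = -22793$)
$\sqrt{k + b{\left(326 \right)}} = \sqrt{-22793 + \left(-297 + 326\right)} = \sqrt{-22793 + 29} = \sqrt{-22764} = 2 i \sqrt{5691}$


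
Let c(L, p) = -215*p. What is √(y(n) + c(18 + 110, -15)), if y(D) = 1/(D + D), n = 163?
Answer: √342740426/326 ≈ 56.789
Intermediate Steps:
y(D) = 1/(2*D)
√(y(n) + c(18 + 110, -15)) = √((½)/163 - 215*(-15)) = √((½)*(1/163) + 3225) = √(1/326 + 3225) = √(1051351/326) = √342740426/326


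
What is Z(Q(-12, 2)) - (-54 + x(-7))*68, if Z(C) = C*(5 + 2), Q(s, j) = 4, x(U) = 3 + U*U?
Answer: 164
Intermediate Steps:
x(U) = 3 + U**2
Z(C) = 7*C (Z(C) = C*7 = 7*C)
Z(Q(-12, 2)) - (-54 + x(-7))*68 = 7*4 - (-54 + (3 + (-7)**2))*68 = 28 - (-54 + (3 + 49))*68 = 28 - (-54 + 52)*68 = 28 - (-2)*68 = 28 - 1*(-136) = 28 + 136 = 164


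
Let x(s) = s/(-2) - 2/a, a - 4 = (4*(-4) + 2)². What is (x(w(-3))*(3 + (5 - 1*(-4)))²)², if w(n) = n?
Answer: 28772496/625 ≈ 46036.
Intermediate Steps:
a = 200 (a = 4 + (4*(-4) + 2)² = 4 + (-16 + 2)² = 4 + (-14)² = 4 + 196 = 200)
x(s) = -1/100 - s/2 (x(s) = s/(-2) - 2/200 = s*(-½) - 2*1/200 = -s/2 - 1/100 = -1/100 - s/2)
(x(w(-3))*(3 + (5 - 1*(-4)))²)² = ((-1/100 - ½*(-3))*(3 + (5 - 1*(-4)))²)² = ((-1/100 + 3/2)*(3 + (5 + 4))²)² = (149*(3 + 9)²/100)² = ((149/100)*12²)² = ((149/100)*144)² = (5364/25)² = 28772496/625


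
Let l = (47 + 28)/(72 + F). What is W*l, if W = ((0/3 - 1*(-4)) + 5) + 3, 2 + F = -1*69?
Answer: 900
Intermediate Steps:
F = -71 (F = -2 - 1*69 = -2 - 69 = -71)
l = 75 (l = (47 + 28)/(72 - 71) = 75/1 = 75*1 = 75)
W = 12 (W = ((0*(1/3) + 4) + 5) + 3 = ((0 + 4) + 5) + 3 = (4 + 5) + 3 = 9 + 3 = 12)
W*l = 12*75 = 900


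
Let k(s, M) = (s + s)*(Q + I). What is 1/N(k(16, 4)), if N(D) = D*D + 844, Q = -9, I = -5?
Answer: 1/201548 ≈ 4.9616e-6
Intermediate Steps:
k(s, M) = -28*s (k(s, M) = (s + s)*(-9 - 5) = (2*s)*(-14) = -28*s)
N(D) = 844 + D² (N(D) = D² + 844 = 844 + D²)
1/N(k(16, 4)) = 1/(844 + (-28*16)²) = 1/(844 + (-448)²) = 1/(844 + 200704) = 1/201548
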